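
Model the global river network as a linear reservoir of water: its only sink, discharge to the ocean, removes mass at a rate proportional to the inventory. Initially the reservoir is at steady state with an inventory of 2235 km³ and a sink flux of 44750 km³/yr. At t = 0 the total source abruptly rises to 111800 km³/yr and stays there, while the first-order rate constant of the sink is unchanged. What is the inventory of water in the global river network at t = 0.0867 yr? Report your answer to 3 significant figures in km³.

4990 km³

The sink rate constant is k = F₀/M₀ = 44750/2235 = 20.02 yr⁻¹.
Solving dM/dt = F₁ − kM with M(0) = M₀ gives M(t) = F₁/k + (M₀ − F₁/k)·e^(−kt).
F₁/k = 111800/20.02 = 5583.8 km³; kt = 20.02 × 0.0867 = 1.736, e^(−kt) = 0.1762.
M(0.0867) = 5583.8 + (2235 − 5583.8) × 0.1762 = 5583.8 − 590.2 = 4993.6 km³.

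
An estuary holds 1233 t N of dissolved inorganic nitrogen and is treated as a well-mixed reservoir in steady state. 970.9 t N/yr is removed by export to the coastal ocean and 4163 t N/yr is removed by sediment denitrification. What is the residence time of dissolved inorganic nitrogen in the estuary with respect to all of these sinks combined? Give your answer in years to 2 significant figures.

Total removal flux = 970.9 + 4163 = 5133.9 t N/yr.
τ = M / ΣF_out = 1233 / 5133.9 = 0.2402 yr.

0.24 yr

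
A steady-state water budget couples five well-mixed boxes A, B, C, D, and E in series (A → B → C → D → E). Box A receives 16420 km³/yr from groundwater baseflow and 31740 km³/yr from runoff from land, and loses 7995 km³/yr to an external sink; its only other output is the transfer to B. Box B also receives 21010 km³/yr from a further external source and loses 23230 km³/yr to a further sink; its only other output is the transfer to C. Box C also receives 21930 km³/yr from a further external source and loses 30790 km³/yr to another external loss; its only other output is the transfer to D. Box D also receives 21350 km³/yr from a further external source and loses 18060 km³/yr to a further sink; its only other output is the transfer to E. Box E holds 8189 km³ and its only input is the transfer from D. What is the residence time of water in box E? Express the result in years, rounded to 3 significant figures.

0.253 yr

Box A: F(A→B) = (16420 + 31740) − 7995 = 40165 km³/yr.
Box B: F(B→C) = (40165 + 21010) − 23230 = 37945 km³/yr.
Box C: F(C→D) = (37945 + 21930) − 30790 = 29085 km³/yr.
Box D: F(D→E) = (29085 + 21350) − 18060 = 32375 km³/yr.
Box E throughput = its input = 32375 km³/yr; τ = 8189 / 32375 = 0.2529 yr.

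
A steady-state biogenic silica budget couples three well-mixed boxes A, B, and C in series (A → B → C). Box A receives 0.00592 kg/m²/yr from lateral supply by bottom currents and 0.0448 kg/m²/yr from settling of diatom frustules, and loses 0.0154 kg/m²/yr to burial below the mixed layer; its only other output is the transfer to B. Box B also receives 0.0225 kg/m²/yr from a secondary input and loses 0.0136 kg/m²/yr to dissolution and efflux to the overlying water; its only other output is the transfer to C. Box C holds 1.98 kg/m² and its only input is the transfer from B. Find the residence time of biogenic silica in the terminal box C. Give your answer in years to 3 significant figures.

44.8 yr

Box A: F(A→B) = (0.00592 + 0.0448) − 0.0154 = 0.035320 kg/m²/yr.
Box B: F(B→C) = (0.035320 + 0.0225) − 0.0136 = 0.044220 kg/m²/yr.
Box C throughput = its input = 0.044220 kg/m²/yr; τ = 1.98 / 0.044220 = 44.78 yr.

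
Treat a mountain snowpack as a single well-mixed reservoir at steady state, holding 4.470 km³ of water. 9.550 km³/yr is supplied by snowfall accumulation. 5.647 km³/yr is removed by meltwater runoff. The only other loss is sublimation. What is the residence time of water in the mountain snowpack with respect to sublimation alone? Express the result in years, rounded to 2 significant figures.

At steady state ΣF_in = ΣF_out.
ΣF_in = 9.5500 km³/yr.
Sublimation flux = ΣF_in − (5.647) = 9.5500 − 5.647 = 3.903 km³/yr.
τ = M / F = 4.470 / 3.903 = 1.145 yr.

1.1 yr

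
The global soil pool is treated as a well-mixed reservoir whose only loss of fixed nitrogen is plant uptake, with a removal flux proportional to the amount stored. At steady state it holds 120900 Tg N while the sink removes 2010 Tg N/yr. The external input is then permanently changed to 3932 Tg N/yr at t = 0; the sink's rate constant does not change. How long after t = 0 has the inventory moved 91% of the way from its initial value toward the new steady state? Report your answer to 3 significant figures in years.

145 yr

τ = M₀/F₀ = 120900/2010 = 60.15 yr.
The remaining gap fraction is e^(−t/τ); 91% covered ⇒ e^(−t/τ) = 0.0900.
t = −τ ln(0.0900) = 60.15 × 2.408 = 144.8 yr.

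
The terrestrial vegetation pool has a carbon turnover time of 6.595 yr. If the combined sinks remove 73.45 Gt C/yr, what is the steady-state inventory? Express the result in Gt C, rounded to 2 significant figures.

480 Gt C

τ = M/F ⇒ M = τ × F = 6.595 × 73.45 = 484.4 Gt C.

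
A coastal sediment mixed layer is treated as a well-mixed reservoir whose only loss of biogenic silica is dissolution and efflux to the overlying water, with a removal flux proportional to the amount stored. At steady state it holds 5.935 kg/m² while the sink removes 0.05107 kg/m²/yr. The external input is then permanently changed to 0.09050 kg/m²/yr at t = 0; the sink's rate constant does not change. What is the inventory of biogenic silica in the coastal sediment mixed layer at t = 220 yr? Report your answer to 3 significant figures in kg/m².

9.83 kg/m²

Residence time τ = M₀/F₀ = 116.2 yr. The eventual steady state is M_∞ = M₀·(F₁/F₀) = 5.935 × 0.09050/0.05107 = 10.517 kg/m².
The anomaly ΔM(t) = M(t) − M_∞ decays as ΔM₀·e^(−t/τ) with ΔM₀ = 5.935 − 10.517 = −4.582 kg/m².
At t = 220 yr, e^(−t/τ) = e^(−1.893) = 0.1506, so ΔM = −0.6901 kg/m² and M = 10.517 − 0.6901 = 9.8272 kg/m².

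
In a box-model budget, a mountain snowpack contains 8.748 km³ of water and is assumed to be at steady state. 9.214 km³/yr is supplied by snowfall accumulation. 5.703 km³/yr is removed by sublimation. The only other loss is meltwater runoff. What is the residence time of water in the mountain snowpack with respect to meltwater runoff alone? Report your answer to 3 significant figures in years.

2.49 yr

At steady state ΣF_in = ΣF_out.
ΣF_in = 9.2140 km³/yr.
Meltwater runoff flux = ΣF_in − (5.703) = 9.2140 − 5.703 = 3.511 km³/yr.
τ = M / F = 8.748 / 3.511 = 2.492 yr.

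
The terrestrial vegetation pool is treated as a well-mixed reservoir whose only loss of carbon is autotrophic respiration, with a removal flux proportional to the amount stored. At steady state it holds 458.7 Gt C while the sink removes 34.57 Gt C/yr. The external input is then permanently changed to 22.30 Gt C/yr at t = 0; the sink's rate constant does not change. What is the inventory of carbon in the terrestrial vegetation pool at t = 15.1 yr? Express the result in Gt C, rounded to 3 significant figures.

Residence time τ = M₀/F₀ = 13.27 yr. The eventual steady state is M_∞ = M₀·(F₁/F₀) = 458.7 × 22.30/34.57 = 295.89 Gt C.
The anomaly ΔM(t) = M(t) − M_∞ decays as ΔM₀·e^(−t/τ) with ΔM₀ = 458.7 − 295.89 = 162.8 Gt C.
At t = 15.1 yr, e^(−t/τ) = e^(−1.138) = 0.3205, so ΔM = 52.17 Gt C and M = 295.89 + 52.17 = 348.07 Gt C.

348 Gt C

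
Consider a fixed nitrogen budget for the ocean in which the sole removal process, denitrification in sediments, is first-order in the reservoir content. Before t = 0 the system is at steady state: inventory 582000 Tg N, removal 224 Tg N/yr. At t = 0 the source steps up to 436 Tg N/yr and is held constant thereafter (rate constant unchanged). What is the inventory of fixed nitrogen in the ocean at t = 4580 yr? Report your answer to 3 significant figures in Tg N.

1.04×10^6 Tg N

The sink rate constant is k = F₀/M₀ = 224/582000 = 0.0003849 yr⁻¹.
Solving dM/dt = F₁ − kM with M(0) = M₀ gives M(t) = F₁/k + (M₀ − F₁/k)·e^(−kt).
F₁/k = 436/0.0003849 = 1.1328×10^6 Tg N; kt = 0.0003849 × 4580 = 1.763, e^(−kt) = 0.1716.
M(4580) = 1.1328×10^6 + (582000 − 1.1328×10^6) × 0.1716 = 1.1328×10^6 − 94510 = 1.0383×10^6 Tg N.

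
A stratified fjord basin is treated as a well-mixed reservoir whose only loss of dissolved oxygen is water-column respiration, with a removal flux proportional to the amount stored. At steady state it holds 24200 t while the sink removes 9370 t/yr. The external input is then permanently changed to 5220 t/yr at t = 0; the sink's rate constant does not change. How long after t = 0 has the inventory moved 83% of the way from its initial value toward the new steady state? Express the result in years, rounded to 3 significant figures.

τ = M₀/F₀ = 24200/9370 = 2.583 yr.
The remaining gap fraction is e^(−t/τ); 83% covered ⇒ e^(−t/τ) = 0.170.
t = −τ ln(0.170) = 2.583 × 1.772 = 4.576 yr.

4.58 yr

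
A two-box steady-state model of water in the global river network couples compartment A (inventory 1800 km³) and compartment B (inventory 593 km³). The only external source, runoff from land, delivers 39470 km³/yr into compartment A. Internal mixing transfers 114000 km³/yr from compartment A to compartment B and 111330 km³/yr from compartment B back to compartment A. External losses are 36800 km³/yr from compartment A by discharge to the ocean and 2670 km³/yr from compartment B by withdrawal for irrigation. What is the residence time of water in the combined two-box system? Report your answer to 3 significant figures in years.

0.0606 yr

Residence time in the combined system uses the total inventory and the total *external* removal — internal exchanges between the two boxes cancel.
M_total = 1800 + 593 = 2393.0 km³.
ΣF_external_out = 36800 + 2670 = 39470 km³/yr.
τ = M_total / ΣF_ext = 2393.0 / 39470 = 0.06063 yr.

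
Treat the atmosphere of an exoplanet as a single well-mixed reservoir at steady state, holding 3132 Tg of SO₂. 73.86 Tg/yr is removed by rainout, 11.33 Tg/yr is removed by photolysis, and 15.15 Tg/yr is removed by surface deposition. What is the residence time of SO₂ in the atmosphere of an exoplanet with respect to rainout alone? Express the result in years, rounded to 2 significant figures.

Residence time with respect to a single sink: τ = M / F_sink.
τ = 3132 / 73.86 = 42.40 yr.

42 yr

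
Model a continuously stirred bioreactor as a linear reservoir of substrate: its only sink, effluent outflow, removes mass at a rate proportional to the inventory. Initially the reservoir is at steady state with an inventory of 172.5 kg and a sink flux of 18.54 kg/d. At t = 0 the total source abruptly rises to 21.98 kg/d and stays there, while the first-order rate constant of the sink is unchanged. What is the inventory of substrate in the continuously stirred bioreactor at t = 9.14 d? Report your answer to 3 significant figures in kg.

193 kg

Residence time τ = M₀/F₀ = 9.304 d. The eventual steady state is M_∞ = M₀·(F₁/F₀) = 172.5 × 21.98/18.54 = 204.51 kg.
The anomaly ΔM(t) = M(t) − M_∞ decays as ΔM₀·e^(−t/τ) with ΔM₀ = 172.5 − 204.51 = −32.01 kg.
At t = 9.14 d, e^(−t/τ) = e^(−0.9824) = 0.3744, so ΔM = −11.98 kg and M = 204.51 − 11.98 = 192.52 kg.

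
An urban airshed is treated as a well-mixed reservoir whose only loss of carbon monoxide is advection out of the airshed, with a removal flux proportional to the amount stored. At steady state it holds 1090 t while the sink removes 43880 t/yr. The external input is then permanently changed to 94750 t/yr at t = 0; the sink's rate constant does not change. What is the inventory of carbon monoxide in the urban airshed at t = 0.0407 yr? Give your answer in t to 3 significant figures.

2110 t

The sink rate constant is k = F₀/M₀ = 43880/1090 = 40.26 yr⁻¹.
Solving dM/dt = F₁ − kM with M(0) = M₀ gives M(t) = F₁/k + (M₀ − F₁/k)·e^(−kt).
F₁/k = 94750/40.26 = 2353.6 t; kt = 40.26 × 0.0407 = 1.638, e^(−kt) = 0.1943.
M(0.0407) = 2353.6 + (1090 − 2353.6) × 0.1943 = 2353.6 − 245.5 = 2108.1 t.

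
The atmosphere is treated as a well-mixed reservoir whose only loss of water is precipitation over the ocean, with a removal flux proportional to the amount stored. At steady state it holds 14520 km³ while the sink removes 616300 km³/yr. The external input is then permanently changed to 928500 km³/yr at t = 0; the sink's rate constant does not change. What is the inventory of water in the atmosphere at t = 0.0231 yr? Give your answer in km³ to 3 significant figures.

τ = M₀/F₀ = 14520/616300 = 0.02356 yr; rate constant k = 1/τ.
New steady state M_∞ = F₁/k = F₁·τ = 928500 × 0.02356 = 21875 km³.
M(t) = M_∞ + (M₀ − M_∞)·e^(−t/τ); t/τ = 0.0231/0.02356 = 0.9805, so e^(−t/τ) = 0.3751.
M(t) = 21875 − 7355 × 0.3751 = 19116 km³.

19100 km³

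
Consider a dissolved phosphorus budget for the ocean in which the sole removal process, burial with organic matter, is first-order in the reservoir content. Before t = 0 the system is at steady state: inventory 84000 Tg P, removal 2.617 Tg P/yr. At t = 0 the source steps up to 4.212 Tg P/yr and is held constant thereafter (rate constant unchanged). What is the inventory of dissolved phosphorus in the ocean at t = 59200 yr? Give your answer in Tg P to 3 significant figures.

127000 Tg P

τ = M₀/F₀ = 84000/2.617 = 32100 yr; rate constant k = 1/τ.
New steady state M_∞ = F₁/k = F₁·τ = 4.212 × 32100 = 135200 Tg P.
M(t) = M_∞ + (M₀ − M_∞)·e^(−t/τ); t/τ = 59200/32100 = 1.844, so e^(−t/τ) = 0.1581.
M(t) = 135200 − 51200 × 0.1581 = 127100 Tg P.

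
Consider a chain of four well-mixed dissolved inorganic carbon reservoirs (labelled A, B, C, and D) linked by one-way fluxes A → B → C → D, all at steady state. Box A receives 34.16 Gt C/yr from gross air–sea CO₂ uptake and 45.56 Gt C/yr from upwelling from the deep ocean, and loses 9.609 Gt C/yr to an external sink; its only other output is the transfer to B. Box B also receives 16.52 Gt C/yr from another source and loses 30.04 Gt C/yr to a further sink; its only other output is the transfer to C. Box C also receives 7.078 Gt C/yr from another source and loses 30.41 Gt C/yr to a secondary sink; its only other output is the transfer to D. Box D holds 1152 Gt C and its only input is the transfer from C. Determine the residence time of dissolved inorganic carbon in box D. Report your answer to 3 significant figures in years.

Box A: F(A→B) = (34.16 + 45.56) − 9.609 = 70.111 Gt C/yr.
Box B: F(B→C) = (70.111 + 16.52) − 30.04 = 56.591 Gt C/yr.
Box C: F(C→D) = (56.591 + 7.078) − 30.41 = 33.259 Gt C/yr.
Box D throughput = its input = 33.259 Gt C/yr; τ = 1152 / 33.259 = 34.64 yr.

34.6 yr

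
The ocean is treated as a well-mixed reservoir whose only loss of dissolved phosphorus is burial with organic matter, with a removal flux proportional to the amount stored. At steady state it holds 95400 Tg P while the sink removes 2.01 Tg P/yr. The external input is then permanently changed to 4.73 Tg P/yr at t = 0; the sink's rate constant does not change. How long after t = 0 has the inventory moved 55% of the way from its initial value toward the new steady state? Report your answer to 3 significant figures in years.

τ = M₀/F₀ = 95400/2.01 = 47460 yr.
The remaining gap fraction is e^(−t/τ); 55% covered ⇒ e^(−t/τ) = 0.450.
t = −τ ln(0.450) = 47460 × 0.7985 = 37900 yr.

37900 yr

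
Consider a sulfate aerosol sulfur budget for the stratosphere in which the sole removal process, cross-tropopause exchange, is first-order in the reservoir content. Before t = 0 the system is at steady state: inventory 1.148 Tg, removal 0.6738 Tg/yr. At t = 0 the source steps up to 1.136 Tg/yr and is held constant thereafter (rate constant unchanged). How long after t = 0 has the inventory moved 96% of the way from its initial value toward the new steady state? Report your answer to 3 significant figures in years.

5.48 yr

τ = M₀/F₀ = 1.148/0.6738 = 1.704 yr.
The remaining gap fraction is e^(−t/τ); 96% covered ⇒ e^(−t/τ) = 0.0400.
t = −τ ln(0.0400) = 1.704 × 3.219 = 5.484 yr.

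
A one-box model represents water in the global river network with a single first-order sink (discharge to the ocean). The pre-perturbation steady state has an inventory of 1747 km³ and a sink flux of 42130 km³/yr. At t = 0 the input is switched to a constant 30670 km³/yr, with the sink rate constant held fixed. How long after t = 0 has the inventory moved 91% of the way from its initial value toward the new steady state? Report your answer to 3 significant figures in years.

τ = M₀/F₀ = 1747/42130 = 0.04147 yr.
The remaining gap fraction is e^(−t/τ); 91% covered ⇒ e^(−t/τ) = 0.0900.
t = −τ ln(0.0900) = 0.04147 × 2.408 = 0.09985 yr.

0.0999 yr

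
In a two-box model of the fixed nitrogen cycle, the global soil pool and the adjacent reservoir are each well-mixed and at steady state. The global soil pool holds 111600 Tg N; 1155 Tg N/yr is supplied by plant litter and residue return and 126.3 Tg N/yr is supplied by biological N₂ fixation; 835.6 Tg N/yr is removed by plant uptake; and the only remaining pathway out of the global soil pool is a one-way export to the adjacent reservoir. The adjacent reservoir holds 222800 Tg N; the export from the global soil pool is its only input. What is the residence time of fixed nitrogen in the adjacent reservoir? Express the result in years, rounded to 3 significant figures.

Balance the global soil pool: ΣF_in = 1155 + 126.3 = 1281.3 Tg N/yr.
Export to the adjacent reservoir = ΣF_in − (835.6) = 445.70 Tg N/yr.
At steady state the output of the adjacent reservoir equals its input, 445.70 Tg N/yr.
τ = M / F = 222800 / 445.70 = 499.9 yr.

500 yr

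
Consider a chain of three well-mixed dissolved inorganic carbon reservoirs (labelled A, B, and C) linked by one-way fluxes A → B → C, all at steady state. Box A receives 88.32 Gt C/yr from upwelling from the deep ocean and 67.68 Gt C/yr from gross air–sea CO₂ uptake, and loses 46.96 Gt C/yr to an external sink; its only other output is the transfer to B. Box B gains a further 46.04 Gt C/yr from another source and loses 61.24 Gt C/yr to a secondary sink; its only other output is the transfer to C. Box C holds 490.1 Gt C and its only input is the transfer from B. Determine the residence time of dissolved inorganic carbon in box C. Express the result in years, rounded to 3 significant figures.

5.22 yr

Box A: F(A→B) = (88.32 + 67.68) − 46.96 = 109.04 Gt C/yr.
Box B: F(B→C) = (109.04 + 46.04) − 61.24 = 93.840 Gt C/yr.
Box C throughput = its input = 93.840 Gt C/yr; τ = 490.1 / 93.840 = 5.223 yr.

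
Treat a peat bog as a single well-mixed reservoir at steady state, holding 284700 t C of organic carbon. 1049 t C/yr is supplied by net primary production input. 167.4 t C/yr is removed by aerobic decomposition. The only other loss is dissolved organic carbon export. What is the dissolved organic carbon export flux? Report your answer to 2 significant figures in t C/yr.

At steady state ΣF_in = ΣF_out.
ΣF_in = 1049.0 t C/yr.
Dissolved organic carbon export flux = ΣF_in − (167.4) = 1049.0 − 167.4 = 881.6 t C/yr.

880 t C/yr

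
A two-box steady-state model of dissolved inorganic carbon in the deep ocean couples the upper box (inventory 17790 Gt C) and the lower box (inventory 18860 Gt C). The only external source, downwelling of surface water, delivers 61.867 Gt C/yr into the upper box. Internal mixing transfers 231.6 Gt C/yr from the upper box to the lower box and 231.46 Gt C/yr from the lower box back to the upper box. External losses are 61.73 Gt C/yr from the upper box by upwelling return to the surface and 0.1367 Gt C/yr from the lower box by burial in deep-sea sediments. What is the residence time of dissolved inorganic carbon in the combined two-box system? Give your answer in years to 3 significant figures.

592 yr

For the system as a whole, the A↔B exchange is internal and contributes nothing to the throughput; only the external sinks remove mass.
M_total = 17790 + 18860 = 36650 Gt C.
ΣF_external_out = 61.73 + 0.1367 = 61.867 Gt C/yr.
τ = M_total / ΣF_ext = 36650 / 61.867 = 592.4 yr.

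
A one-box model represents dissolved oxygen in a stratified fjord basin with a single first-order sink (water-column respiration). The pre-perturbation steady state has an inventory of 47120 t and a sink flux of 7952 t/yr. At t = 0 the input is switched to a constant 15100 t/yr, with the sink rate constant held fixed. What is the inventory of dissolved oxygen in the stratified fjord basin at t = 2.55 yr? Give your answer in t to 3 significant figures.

τ = M₀/F₀ = 47120/7952 = 5.926 yr; rate constant k = 1/τ.
New steady state M_∞ = F₁/k = F₁·τ = 15100 × 5.926 = 89476 t.
M(t) = M_∞ + (M₀ − M_∞)·e^(−t/τ); t/τ = 2.55/5.926 = 0.4303, so e^(−t/τ) = 0.6503.
M(t) = 89476 − 42360 × 0.6503 = 61932 t.

61900 t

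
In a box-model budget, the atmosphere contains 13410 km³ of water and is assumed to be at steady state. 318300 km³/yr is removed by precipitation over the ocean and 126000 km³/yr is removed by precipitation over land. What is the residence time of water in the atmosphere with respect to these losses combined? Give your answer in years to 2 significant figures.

Total removal = 318300 + 126000 = 444300 km³/yr.
τ = M / ΣF_out = 13410 / 444300 = 0.03018 yr.

0.030 yr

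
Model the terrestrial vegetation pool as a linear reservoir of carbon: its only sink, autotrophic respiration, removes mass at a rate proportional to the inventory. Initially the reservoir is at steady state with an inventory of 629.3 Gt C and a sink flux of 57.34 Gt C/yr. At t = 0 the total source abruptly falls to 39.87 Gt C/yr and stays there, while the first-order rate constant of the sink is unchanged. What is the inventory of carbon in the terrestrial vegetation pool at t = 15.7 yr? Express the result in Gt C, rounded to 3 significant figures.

τ = M₀/F₀ = 629.3/57.34 = 10.97 yr; rate constant k = 1/τ.
New steady state M_∞ = F₁/k = F₁·τ = 39.87 × 10.97 = 437.57 Gt C.
M(t) = M_∞ + (M₀ − M_∞)·e^(−t/τ); t/τ = 15.7/10.97 = 1.431, so e^(−t/τ) = 0.2392.
M(t) = 437.57 + 191.7 × 0.2392 = 483.43 Gt C.

483 Gt C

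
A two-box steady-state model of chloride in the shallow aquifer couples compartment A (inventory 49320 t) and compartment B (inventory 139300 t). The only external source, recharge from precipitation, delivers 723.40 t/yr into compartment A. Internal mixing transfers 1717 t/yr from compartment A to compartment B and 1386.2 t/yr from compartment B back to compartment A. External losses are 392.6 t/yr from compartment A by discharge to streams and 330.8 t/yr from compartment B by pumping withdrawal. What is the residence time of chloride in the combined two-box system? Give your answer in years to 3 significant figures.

Treat the two boxes together as one reservoir: the mixing fluxes between them are internal recycling, so τ = ΣM / Σ(external losses).
M_total = 49320 + 139300 = 188620 t.
ΣF_external_out = 392.6 + 330.8 = 723.40 t/yr.
τ = M_total / ΣF_ext = 188620 / 723.40 = 260.7 yr.

261 yr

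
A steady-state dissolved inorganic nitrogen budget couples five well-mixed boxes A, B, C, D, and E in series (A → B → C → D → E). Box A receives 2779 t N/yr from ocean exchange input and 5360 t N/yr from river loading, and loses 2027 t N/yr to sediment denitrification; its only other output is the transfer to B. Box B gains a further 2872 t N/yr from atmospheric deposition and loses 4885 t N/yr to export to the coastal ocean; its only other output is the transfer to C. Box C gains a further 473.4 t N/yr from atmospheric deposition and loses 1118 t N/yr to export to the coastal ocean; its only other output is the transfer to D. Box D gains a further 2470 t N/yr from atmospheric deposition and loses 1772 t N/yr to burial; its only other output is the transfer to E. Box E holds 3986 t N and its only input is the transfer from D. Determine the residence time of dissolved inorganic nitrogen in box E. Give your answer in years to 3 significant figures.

0.960 yr

Box A: F(A→B) = (2779 + 5360) − 2027 = 6112.0 t N/yr.
Box B: F(B→C) = (6112.0 + 2872) − 4885 = 4099.0 t N/yr.
Box C: F(C→D) = (4099.0 + 473.4) − 1118 = 3454.4 t N/yr.
Box D: F(D→E) = (3454.4 + 2470) − 1772 = 4152.4 t N/yr.
Box E throughput = its input = 4152.4 t N/yr; τ = 3986 / 4152.4 = 0.9599 yr.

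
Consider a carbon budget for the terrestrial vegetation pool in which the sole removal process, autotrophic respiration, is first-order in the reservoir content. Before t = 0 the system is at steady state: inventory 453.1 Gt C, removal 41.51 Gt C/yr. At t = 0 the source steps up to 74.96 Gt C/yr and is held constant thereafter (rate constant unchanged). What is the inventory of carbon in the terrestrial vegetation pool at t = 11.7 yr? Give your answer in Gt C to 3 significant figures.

Residence time τ = M₀/F₀ = 10.92 yr. The eventual steady state is M_∞ = M₀·(F₁/F₀) = 453.1 × 74.96/41.51 = 818.22 Gt C.
The anomaly ΔM(t) = M(t) − M_∞ decays as ΔM₀·e^(−t/τ) with ΔM₀ = 453.1 − 818.22 = −365.1 Gt C.
At t = 11.7 yr, e^(−t/τ) = e^(−1.072) = 0.3424, so ΔM = −125.0 Gt C and M = 818.22 − 125.0 = 693.22 Gt C.

693 Gt C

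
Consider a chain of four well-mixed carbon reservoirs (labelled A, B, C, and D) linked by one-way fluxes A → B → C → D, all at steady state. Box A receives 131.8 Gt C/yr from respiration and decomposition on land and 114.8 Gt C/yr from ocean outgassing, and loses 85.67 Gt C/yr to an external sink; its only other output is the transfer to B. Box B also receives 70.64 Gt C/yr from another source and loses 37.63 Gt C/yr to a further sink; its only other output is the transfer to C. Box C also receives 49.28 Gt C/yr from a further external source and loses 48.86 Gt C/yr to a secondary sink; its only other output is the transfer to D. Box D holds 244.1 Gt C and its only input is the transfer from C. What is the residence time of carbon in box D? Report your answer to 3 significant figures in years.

1.26 yr

Box A: F(A→B) = (131.8 + 114.8) − 85.67 = 160.93 Gt C/yr.
Box B: F(B→C) = (160.93 + 70.64) − 37.63 = 193.94 Gt C/yr.
Box C: F(C→D) = (193.94 + 49.28) − 48.86 = 194.36 Gt C/yr.
Box D throughput = its input = 194.36 Gt C/yr; τ = 244.1 / 194.36 = 1.256 yr.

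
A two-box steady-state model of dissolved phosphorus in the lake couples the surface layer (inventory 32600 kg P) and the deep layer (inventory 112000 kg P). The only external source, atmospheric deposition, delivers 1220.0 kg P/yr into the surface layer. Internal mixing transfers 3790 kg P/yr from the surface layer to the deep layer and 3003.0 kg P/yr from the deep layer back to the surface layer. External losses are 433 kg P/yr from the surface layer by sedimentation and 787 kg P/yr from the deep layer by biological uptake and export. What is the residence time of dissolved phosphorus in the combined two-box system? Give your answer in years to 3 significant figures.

119 yr

Treat the two boxes together as one reservoir: the mixing fluxes between them are internal recycling, so τ = ΣM / Σ(external losses).
M_total = 32600 + 112000 = 144600 kg P.
ΣF_external_out = 433 + 787 = 1220.0 kg P/yr.
τ = M_total / ΣF_ext = 144600 / 1220.0 = 118.5 yr.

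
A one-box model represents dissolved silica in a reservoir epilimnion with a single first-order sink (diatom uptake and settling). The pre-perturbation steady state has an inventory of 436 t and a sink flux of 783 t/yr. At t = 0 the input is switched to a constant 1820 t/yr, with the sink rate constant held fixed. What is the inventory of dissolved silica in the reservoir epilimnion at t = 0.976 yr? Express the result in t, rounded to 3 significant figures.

τ = M₀/F₀ = 436/783 = 0.5568 yr; rate constant k = 1/τ.
New steady state M_∞ = F₁/k = F₁·τ = 1820 × 0.5568 = 1013.4 t.
M(t) = M_∞ + (M₀ − M_∞)·e^(−t/τ); t/τ = 0.976/0.5568 = 1.753, so e^(−t/τ) = 0.1733.
M(t) = 1013.4 − 577.4 × 0.1733 = 913.37 t.

913 t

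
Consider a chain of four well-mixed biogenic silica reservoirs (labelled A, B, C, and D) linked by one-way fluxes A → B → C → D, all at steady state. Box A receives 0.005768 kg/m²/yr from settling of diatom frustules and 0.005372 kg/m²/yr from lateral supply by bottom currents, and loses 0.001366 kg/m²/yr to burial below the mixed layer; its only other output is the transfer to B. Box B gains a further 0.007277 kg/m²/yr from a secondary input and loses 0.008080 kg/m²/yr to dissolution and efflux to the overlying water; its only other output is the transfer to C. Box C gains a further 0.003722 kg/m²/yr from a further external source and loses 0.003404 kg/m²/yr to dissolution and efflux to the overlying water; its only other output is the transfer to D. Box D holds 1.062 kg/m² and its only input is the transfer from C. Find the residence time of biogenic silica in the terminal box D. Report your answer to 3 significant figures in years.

Box A: F(A→B) = (0.005768 + 0.005372) − 0.001366 = 0.0097740 kg/m²/yr.
Box B: F(B→C) = (0.0097740 + 0.007277) − 0.008080 = 0.0089710 kg/m²/yr.
Box C: F(C→D) = (0.0089710 + 0.003722) − 0.003404 = 0.0092890 kg/m²/yr.
Box D throughput = its input = 0.0092890 kg/m²/yr; τ = 1.062 / 0.0092890 = 114.3 yr.

114 yr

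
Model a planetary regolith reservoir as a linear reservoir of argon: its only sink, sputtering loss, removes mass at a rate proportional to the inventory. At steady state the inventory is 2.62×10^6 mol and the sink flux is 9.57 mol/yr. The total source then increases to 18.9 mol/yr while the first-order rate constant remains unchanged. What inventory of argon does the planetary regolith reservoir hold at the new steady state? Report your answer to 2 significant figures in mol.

Rate constant k = F/M = 9.57 / 2.62×10^6 = 3.653×10^-6 yr⁻¹.
At the new steady state, source = k·M_new ⇒ M_new = 18.9 / 3.653×10^-6 = 5.174×10^6 mol.
(Equivalently M_new = M × F_new/F_old = 2.62×10^6 × 18.9/9.57.)

5.2×10^6 mol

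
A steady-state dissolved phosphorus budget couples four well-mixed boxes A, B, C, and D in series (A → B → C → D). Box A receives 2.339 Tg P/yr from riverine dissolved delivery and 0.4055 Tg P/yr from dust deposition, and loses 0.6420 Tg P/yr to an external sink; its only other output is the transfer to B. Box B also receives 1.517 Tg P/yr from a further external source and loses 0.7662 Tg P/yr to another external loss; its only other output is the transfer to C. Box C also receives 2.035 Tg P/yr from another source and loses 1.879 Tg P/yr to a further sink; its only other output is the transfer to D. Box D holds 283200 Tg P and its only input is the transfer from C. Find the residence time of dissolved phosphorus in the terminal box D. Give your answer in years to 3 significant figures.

Box A: F(A→B) = (2.339 + 0.4055) − 0.6420 = 2.1025 Tg P/yr.
Box B: F(B→C) = (2.1025 + 1.517) − 0.7662 = 2.8533 Tg P/yr.
Box C: F(C→D) = (2.8533 + 2.035) − 1.879 = 3.0093 Tg P/yr.
Box D throughput = its input = 3.0093 Tg P/yr; τ = 283200 / 3.0093 = 94110 yr.

94100 yr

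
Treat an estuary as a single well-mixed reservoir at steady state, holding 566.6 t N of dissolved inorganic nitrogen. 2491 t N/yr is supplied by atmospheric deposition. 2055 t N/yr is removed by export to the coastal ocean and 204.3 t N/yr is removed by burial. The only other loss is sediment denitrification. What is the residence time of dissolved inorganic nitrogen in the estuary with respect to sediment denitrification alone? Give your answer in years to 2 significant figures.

At steady state ΣF_in = ΣF_out.
ΣF_in = 2491.0 t N/yr.
Sediment denitrification flux = ΣF_in − (2055 + 204.3) = 2491.0 − 2259 = 231.7 t N/yr.
τ = M / F = 566.6 / 231.7 = 2.445 yr.

2.4 yr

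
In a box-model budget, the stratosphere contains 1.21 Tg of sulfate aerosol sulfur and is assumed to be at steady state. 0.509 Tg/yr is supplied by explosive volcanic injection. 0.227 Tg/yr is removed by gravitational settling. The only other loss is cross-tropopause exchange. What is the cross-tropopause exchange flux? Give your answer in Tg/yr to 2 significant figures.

0.28 Tg/yr

At steady state ΣF_in = ΣF_out.
ΣF_in = 0.50900 Tg/yr.
Cross-tropopause exchange flux = ΣF_in − (0.227) = 0.50900 − 0.2270 = 0.2820 Tg/yr.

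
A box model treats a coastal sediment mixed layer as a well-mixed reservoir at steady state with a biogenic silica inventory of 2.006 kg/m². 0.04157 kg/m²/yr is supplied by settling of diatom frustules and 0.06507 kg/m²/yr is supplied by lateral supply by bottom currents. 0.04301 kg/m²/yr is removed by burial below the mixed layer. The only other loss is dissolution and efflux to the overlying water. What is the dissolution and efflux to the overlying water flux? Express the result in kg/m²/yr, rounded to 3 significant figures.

At steady state ΣF_in = ΣF_out.
ΣF_in = 0.04157 + 0.06507 = 0.10664 kg/m²/yr.
Dissolution and efflux to the overlying water flux = ΣF_in − (0.04301) = 0.10664 − 0.04301 = 0.06363 kg/m²/yr.

0.0636 kg/m²/yr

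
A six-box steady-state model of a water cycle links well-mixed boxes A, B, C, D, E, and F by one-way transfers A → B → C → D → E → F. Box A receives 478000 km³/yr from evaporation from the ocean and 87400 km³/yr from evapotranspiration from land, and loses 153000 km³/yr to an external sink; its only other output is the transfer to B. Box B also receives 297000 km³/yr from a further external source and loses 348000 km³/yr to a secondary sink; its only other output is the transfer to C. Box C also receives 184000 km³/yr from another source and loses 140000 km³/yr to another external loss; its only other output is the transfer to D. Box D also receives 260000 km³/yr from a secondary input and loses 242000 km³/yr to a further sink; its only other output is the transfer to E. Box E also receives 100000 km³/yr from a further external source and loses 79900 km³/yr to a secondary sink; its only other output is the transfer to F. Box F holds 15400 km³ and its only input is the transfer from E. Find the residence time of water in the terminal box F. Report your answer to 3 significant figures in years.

Box A: F(A→B) = (478000 + 87400) − 153000 = 412400 km³/yr.
Box B: F(B→C) = (412400 + 297000) − 348000 = 361400 km³/yr.
Box C: F(C→D) = (361400 + 184000) − 140000 = 405400 km³/yr.
Box D: F(D→E) = (405400 + 260000) − 242000 = 423400 km³/yr.
Box E: F(E→F) = (423400 + 100000) − 79900 = 443500 km³/yr.
Box F throughput = its input = 443500 km³/yr; τ = 15400 / 443500 = 0.03472 yr.

0.0347 yr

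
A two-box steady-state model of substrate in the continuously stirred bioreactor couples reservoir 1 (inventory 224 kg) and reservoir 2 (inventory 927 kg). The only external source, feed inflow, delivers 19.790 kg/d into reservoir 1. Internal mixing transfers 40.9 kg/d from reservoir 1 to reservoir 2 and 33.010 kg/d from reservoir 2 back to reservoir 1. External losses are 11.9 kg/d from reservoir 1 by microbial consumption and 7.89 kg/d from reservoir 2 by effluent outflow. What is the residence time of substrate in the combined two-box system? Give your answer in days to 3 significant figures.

Treat the two boxes together as one reservoir: the mixing fluxes between them are internal recycling, so τ = ΣM / Σ(external losses).
M_total = 224 + 927 = 1151.0 kg.
ΣF_external_out = 11.9 + 7.89 = 19.790 kg/d.
τ = M_total / ΣF_ext = 1151.0 / 19.790 = 58.16 d.

58.2 d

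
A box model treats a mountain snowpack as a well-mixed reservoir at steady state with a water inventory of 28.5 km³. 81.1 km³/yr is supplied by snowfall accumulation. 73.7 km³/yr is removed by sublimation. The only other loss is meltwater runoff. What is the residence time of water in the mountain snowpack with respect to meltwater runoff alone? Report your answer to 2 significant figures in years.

3.9 yr

At steady state ΣF_in = ΣF_out.
ΣF_in = 81.100 km³/yr.
Meltwater runoff flux = ΣF_in − (73.7) = 81.100 − 73.70 = 7.400 km³/yr.
τ = M / F = 28.5 / 7.400 = 3.851 yr.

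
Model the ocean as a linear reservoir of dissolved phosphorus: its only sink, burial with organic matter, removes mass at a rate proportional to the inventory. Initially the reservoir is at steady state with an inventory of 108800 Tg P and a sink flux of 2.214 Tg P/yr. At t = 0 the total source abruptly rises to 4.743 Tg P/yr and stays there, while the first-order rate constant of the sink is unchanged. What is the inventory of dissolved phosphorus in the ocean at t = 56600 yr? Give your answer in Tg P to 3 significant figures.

The sink rate constant is k = F₀/M₀ = 2.214/108800 = 2.035×10^-5 yr⁻¹.
Solving dM/dt = F₁ − kM with M(0) = M₀ gives M(t) = F₁/k + (M₀ − F₁/k)·e^(−kt).
F₁/k = 4.743/2.035×10^-5 = 233080 Tg P; kt = 2.035×10^-5 × 56600 = 1.152, e^(−kt) = 0.3161.
M(56600) = 233080 + (108800 − 233080) × 0.3161 = 233080 − 39280 = 193800 Tg P.

194000 Tg P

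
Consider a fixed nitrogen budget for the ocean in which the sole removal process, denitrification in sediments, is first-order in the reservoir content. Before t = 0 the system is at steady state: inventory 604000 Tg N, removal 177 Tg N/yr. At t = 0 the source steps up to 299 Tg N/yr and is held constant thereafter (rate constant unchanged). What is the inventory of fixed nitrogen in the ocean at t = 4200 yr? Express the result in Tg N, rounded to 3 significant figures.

899000 Tg N

The sink rate constant is k = F₀/M₀ = 177/604000 = 0.0002930 yr⁻¹.
Solving dM/dt = F₁ − kM with M(0) = M₀ gives M(t) = F₁/k + (M₀ − F₁/k)·e^(−kt).
F₁/k = 299/0.0002930 = 1.0203×10^6 Tg N; kt = 0.0002930 × 4200 = 1.231, e^(−kt) = 0.2921.
M(4200) = 1.0203×10^6 + (604000 − 1.0203×10^6) × 0.2921 = 1.0203×10^6 − 121600 = 898730 Tg N.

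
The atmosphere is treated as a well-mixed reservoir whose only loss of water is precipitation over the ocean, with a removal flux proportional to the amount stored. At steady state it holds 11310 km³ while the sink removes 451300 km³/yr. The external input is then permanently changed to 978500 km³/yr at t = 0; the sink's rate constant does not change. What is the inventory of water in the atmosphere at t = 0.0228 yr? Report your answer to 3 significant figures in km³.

19200 km³

Residence time τ = M₀/F₀ = 0.02506 yr. The eventual steady state is M_∞ = M₀·(F₁/F₀) = 11310 × 978500/451300 = 24522 km³.
The anomaly ΔM(t) = M(t) − M_∞ decays as ΔM₀·e^(−t/τ) with ΔM₀ = 11310 − 24522 = −13210 km³.
At t = 0.0228 yr, e^(−t/τ) = e^(−0.9098) = 0.4026, so ΔM = −5319 km³ and M = 24522 − 5319 = 19203 km³.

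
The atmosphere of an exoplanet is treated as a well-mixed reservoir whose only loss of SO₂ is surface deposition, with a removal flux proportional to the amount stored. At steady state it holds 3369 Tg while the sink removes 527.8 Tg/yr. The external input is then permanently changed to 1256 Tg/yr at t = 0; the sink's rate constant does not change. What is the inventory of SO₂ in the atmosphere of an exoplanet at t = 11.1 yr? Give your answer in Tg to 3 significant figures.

Residence time τ = M₀/F₀ = 6.383 yr. The eventual steady state is M_∞ = M₀·(F₁/F₀) = 3369 × 1256/527.8 = 8017.2 Tg.
The anomaly ΔM(t) = M(t) − M_∞ decays as ΔM₀·e^(−t/τ) with ΔM₀ = 3369 − 8017.2 = −4648 Tg.
At t = 11.1 yr, e^(−t/τ) = e^(−1.739) = 0.1757, so ΔM = −816.7 Tg and M = 8017.2 − 816.7 = 7200.5 Tg.

7200 Tg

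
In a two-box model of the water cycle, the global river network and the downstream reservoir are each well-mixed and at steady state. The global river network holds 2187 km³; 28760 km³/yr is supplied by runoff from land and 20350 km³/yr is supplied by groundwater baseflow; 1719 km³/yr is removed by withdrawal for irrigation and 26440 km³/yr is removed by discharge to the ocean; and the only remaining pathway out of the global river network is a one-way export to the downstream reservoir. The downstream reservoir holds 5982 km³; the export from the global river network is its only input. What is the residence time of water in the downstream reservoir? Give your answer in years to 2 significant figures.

0.29 yr

Balance the global river network: ΣF_in = 28760 + 20350 = 49110 km³/yr.
Export to the downstream reservoir = ΣF_in − (1719 + 26440) = 20951 km³/yr.
At steady state the output of the downstream reservoir equals its input, 20951 km³/yr.
τ = M / F = 5982 / 20951 = 0.2855 yr.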